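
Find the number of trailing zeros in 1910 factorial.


floor(1910/5) = 382
floor(1910/25) = 76
floor(1910/125) = 15
floor(1910/625) = 3
Total = 476

476 trailing zeros


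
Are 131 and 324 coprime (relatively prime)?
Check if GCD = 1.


Euclidean algorithm:
324 = 2 * 131 + 62
131 = 2 * 62 + 7
62 = 8 * 7 + 6
7 = 1 * 6 + 1
6 = 6 * 1 + 0
GCD(131, 324) = 1

Yes, coprime (GCD = 1)


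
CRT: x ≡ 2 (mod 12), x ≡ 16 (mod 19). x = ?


M = 12*19 = 228
M1 = M/12 = 19, M2 = M/19 = 12
M1^(-1) mod 12 = 7, M2^(-1) mod 19 = 8
x = 2*19*7 + 16*12*8 = 1802
1802 mod 228 = 206
Check: 206 mod 12 = 2 ✓, 206 mod 19 = 16 ✓

x ≡ 206 (mod 228)


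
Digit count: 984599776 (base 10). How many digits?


984599776 has 9 digits in base 10
floor(log10(984599776)) + 1 = floor(8.9933) + 1 = 9

9 digits (base 10)


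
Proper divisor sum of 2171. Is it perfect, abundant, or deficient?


Proper divisors: 1, 13, 167
Sum = 1 + 13 + 167 = 181
181 < 2171 → deficient

s(2171) = 181 (deficient)


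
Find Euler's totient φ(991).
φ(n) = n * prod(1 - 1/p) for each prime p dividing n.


991 = 991
Prime factors: 991
φ(991) = 991 × (1-1/991)
= 991 × 990/991 = 990

φ(991) = 990


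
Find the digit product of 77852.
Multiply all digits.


7 × 7 × 8 × 5 × 2 = 3920


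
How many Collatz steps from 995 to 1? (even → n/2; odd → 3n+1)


995 → 2986 → 1493 → 4480 → 2240 → 1120 → 560 → 280 → 140 → 70 → 35 → 106 → 53 → 160 → 80 → 40 → 20 → 10 → 5 → 16 → 8 → 4 → 2 → 1
Total steps = 23

23 steps


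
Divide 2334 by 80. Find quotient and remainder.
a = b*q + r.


2334 = 80 * 29 + 14
Check: 2320 + 14 = 2334

q = 29, r = 14


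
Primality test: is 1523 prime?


Check divisors up to sqrt(1523) = 39.0256
No divisors found.
1523 is prime.

Yes, 1523 is prime


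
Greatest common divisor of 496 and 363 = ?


496 = 1 * 363 + 133
363 = 2 * 133 + 97
133 = 1 * 97 + 36
97 = 2 * 36 + 25
36 = 1 * 25 + 11
25 = 2 * 11 + 3
11 = 3 * 3 + 2
3 = 1 * 2 + 1
2 = 2 * 1 + 0
GCD = 1


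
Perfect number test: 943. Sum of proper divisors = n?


Proper divisors of 943: 1, 23, 41
Sum = 1 + 23 + 41 = 65

No, 943 is not perfect (65 ≠ 943)


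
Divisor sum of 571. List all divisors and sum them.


Divisors of 571: 1, 571
Sum = 1 + 571 = 572

σ(571) = 572


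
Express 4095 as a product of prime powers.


4095 / 3 = 1365
1365 / 3 = 455
455 / 5 = 91
91 / 7 = 13
13 / 13 = 1
4095 = 3^2 × 5 × 7 × 13


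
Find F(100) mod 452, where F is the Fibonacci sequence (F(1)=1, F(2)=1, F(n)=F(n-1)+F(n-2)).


F(k) mod 452 for k=1..100:
1, 1, 2, 3, 5, 8, 13, 21, 34, 55, 89, 144, 233, 377, 158, 83, 241, 324, 113, 437, 98, 83, 181, 264, 445, 257, 250, 55, 305, 360, 213, 121, 334, 3, 337, 340, 225, 113, 338, 451, 337, 336, 221, 105, 326, 431, 305, 284, 137, 421, 106, 75, 181, 256, 437, 241, 226, 15, 241, 256, 45, 301, 346, 195, 89, 284, 373, 205, 126, 331, 5, 336, 341, 225, 114, 339, 1, 340, 341, 229, 118, 347, 13, 360, 373, 281, 202, 31, 233, 264, 45, 309, 354, 211, 113, 324, 437, 309, 294, 151
F(100) mod 452 = 151


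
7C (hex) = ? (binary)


7C (base 16) = 124 (decimal)
124 (decimal) = 1111100 (base 2)


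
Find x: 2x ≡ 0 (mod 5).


GCD(2, 5) = 1, unique solution
a^(-1) mod 5 = 3
x = 3 * 0 mod 5 = 0

x ≡ 0 (mod 5)


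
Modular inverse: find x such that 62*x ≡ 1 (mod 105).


Use the extended Euclidean algorithm on (105, 62); each row r = 105*s + 62*t:
r=105, s=1, t=0
r=62, s=0, t=1
q=1: r=43, s=1, t=-1   [105*(1) + 62*(-1) = 43]
q=1: r=19, s=-1, t=2   [105*(-1) + 62*(2) = 19]
q=2: r=5, s=3, t=-5   [105*(3) + 62*(-5) = 5]
q=3: r=4, s=-10, t=17   [105*(-10) + 62*(17) = 4]
q=1: r=1, s=13, t=-22   [105*(13) + 62*(-22) = 1]
q=4: r=0, s=-62, t=105   [105*(-62) + 62*(105) = 0]
GCD = 1 with t = -22, so 62*(-22) ≡ 1 (mod 105)
Inverse = -22 mod 105 = 83
Check: 62 * 83 = 5146 ≡ 1 (mod 105)

62^(-1) ≡ 83 (mod 105)


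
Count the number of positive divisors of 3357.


3357 = 3^2 × 373^1
d(3357) = (2+1) × (1+1) = 6

6 divisors


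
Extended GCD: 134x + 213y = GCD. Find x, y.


Tabular extended Euclidean (each row: r = 134*s + 213*t):
r=134, s=1, t=0
r=213, s=0, t=1
q=0: r=134, s=1, t=0   [134*(1) + 213*(0) = 134]
q=1: r=79, s=-1, t=1   [134*(-1) + 213*(1) = 79]
q=1: r=55, s=2, t=-1   [134*(2) + 213*(-1) = 55]
q=1: r=24, s=-3, t=2   [134*(-3) + 213*(2) = 24]
q=2: r=7, s=8, t=-5   [134*(8) + 213*(-5) = 7]
q=3: r=3, s=-27, t=17   [134*(-27) + 213*(17) = 3]
q=2: r=1, s=62, t=-39   [134*(62) + 213*(-39) = 1]
q=3: r=0, s=-213, t=134   [134*(-213) + 213*(134) = 0]
GCD = 1; from the row with r=1: x=62, y=-39
Check: 134*(62) + 213*(-39) = 8308 - 8307 = 1

GCD = 1, x = 62, y = -39


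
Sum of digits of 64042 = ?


6 + 4 + 0 + 4 + 2 = 16


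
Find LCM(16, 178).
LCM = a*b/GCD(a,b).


GCD(16, 178) = 2
LCM = 16*178/2 = 2848/2 = 1424

LCM = 1424


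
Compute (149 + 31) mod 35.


149 + 31 = 180
180 mod 35 = 5


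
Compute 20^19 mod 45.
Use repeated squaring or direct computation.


20^1 mod 45 = 20
20^2 mod 45 = 40
20^3 mod 45 = 35
20^4 mod 45 = 25
20^5 mod 45 = 5
20^6 mod 45 = 10
20^7 mod 45 = 20
20^8 mod 45 = 40
20^9 mod 45 = 35
20^10 mod 45 = 25
20^11 mod 45 = 5
20^12 mod 45 = 10
20^13 mod 45 = 20
20^14 mod 45 = 40
20^15 mod 45 = 35
20^16 mod 45 = 25
20^17 mod 45 = 5
20^18 mod 45 = 10
20^19 mod 45 = 20


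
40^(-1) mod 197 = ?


Use the extended Euclidean algorithm on (197, 40); each row r = 197*s + 40*t:
r=197, s=1, t=0
r=40, s=0, t=1
q=4: r=37, s=1, t=-4   [197*(1) + 40*(-4) = 37]
q=1: r=3, s=-1, t=5   [197*(-1) + 40*(5) = 3]
q=12: r=1, s=13, t=-64   [197*(13) + 40*(-64) = 1]
q=3: r=0, s=-40, t=197   [197*(-40) + 40*(197) = 0]
GCD = 1 with t = -64, so 40*(-64) ≡ 1 (mod 197)
Inverse = -64 mod 197 = 133
Check: 40 * 133 = 5320 ≡ 1 (mod 197)

40^(-1) ≡ 133 (mod 197)


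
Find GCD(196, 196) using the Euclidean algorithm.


196 = 1 * 196 + 0
GCD = 196


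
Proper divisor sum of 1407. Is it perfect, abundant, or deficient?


Proper divisors: 1, 3, 7, 21, 67, 201, 469
Sum = 1 + 3 + 7 + 21 + 67 + 201 + 469 = 769
769 < 1407 → deficient

s(1407) = 769 (deficient)


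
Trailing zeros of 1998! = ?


floor(1998/5) = 399
floor(1998/25) = 79
floor(1998/125) = 15
floor(1998/625) = 3
Total = 496

496 trailing zeros


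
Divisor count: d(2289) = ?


2289 = 3^1 × 7^1 × 109^1
d(2289) = (1+1) × (1+1) × (1+1) = 8

8 divisors


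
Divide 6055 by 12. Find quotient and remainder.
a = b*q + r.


6055 = 12 * 504 + 7
Check: 6048 + 7 = 6055

q = 504, r = 7


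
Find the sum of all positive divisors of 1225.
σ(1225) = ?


Divisors of 1225: 1, 5, 7, 25, 35, 49, 175, 245, 1225
Sum = 1 + 5 + 7 + 25 + 35 + 49 + 175 + 245 + 1225 = 1767

σ(1225) = 1767


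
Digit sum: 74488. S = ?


7 + 4 + 4 + 8 + 8 = 31


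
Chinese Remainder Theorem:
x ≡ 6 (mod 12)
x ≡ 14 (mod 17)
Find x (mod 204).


M = 12*17 = 204
M1 = M/12 = 17, M2 = M/17 = 12
M1^(-1) mod 12 = 5, M2^(-1) mod 17 = 10
x = 6*17*5 + 14*12*10 = 2190
2190 mod 204 = 150
Check: 150 mod 12 = 6 ✓, 150 mod 17 = 14 ✓

x ≡ 150 (mod 204)


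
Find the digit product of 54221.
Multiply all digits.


5 × 4 × 2 × 2 × 1 = 80


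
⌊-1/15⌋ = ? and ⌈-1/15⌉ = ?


-1/15 = -0.0667
floor = -1
ceil = 0

floor = -1, ceil = 0


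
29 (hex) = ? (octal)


29 (base 16) = 41 (decimal)
41 (decimal) = 51 (base 8)


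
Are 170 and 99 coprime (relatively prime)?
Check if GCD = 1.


Euclidean algorithm:
170 = 1 * 99 + 71
99 = 1 * 71 + 28
71 = 2 * 28 + 15
28 = 1 * 15 + 13
15 = 1 * 13 + 2
13 = 6 * 2 + 1
2 = 2 * 1 + 0
GCD(170, 99) = 1

Yes, coprime (GCD = 1)


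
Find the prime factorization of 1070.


1070 / 2 = 535
535 / 5 = 107
107 / 107 = 1
1070 = 2 × 5 × 107


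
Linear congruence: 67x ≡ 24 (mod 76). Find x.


GCD(67, 76) = 1, unique solution
a^(-1) mod 76 = 59
x = 59 * 24 mod 76 = 48

x ≡ 48 (mod 76)


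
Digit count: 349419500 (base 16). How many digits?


349419500 in base 16 = 14D3B7EC
Number of digits = 8

8 digits (base 16)


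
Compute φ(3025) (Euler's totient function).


3025 = 5^2 × 11^2
Prime factors: 5, 11
φ(3025) = 3025 × (1-1/5) × (1-1/11)
= 3025 × 4/5 × 10/11 = 2200

φ(3025) = 2200


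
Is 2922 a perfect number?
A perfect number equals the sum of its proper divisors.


Proper divisors of 2922: 1, 2, 3, 6, 487, 974, 1461
Sum = 1 + 2 + 3 + 6 + 487 + 974 + 1461 = 2934

No, 2922 is not perfect (2934 ≠ 2922)


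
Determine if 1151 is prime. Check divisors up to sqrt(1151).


Check divisors up to sqrt(1151) = 33.9264
No divisors found.
1151 is prime.

Yes, 1151 is prime


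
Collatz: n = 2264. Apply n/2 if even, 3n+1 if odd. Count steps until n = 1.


2264 → 1132 → 566 → 283 → 850 → 425 → 1276 → 638 → 319 → 958 → 479 → 1438 → 719 → 2158 → 1079 → 3238 → 1619 → 4858 → 2429 → 7288 → 3644 → 1822 → 911 → 2734 → 1367 → 4102 → 2051 → 6154 → 3077 → 9232 → 4616 → 2308 → 1154 → 577 → 1732 → 866 → 433 → 1300 → 650 → 325 → 976 → 488 → 244 → 122 → 61 → 184 → 92 → 46 → 23 → 70 → 35 → 106 → 53 → 160 → 80 → 40 → 20 → 10 → 5 → 16 → 8 → 4 → 2 → 1
Total steps = 63

63 steps


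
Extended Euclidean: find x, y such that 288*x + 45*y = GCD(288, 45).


Tabular extended Euclidean (each row: r = 288*s + 45*t):
r=288, s=1, t=0
r=45, s=0, t=1
q=6: r=18, s=1, t=-6   [288*(1) + 45*(-6) = 18]
q=2: r=9, s=-2, t=13   [288*(-2) + 45*(13) = 9]
q=2: r=0, s=5, t=-32   [288*(5) + 45*(-32) = 0]
GCD = 9; from the row with r=9: x=-2, y=13
Check: 288*(-2) + 45*(13) = -576 + 585 = 9

GCD = 9, x = -2, y = 13


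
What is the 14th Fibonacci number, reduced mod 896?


F(k) mod 896 for k=1..14:
1, 1, 2, 3, 5, 8, 13, 21, 34, 55, 89, 144, 233, 377
F(14) mod 896 = 377


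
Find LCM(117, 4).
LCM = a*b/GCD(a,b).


GCD(117, 4) = 1
LCM = 117*4/1 = 468/1 = 468

LCM = 468


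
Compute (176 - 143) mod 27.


176 - 143 = 33
33 mod 27 = 6


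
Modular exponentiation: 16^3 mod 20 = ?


16^1 mod 20 = 16
16^2 mod 20 = 16
16^3 mod 20 = 16


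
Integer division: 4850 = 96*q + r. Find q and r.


4850 = 96 * 50 + 50
Check: 4800 + 50 = 4850

q = 50, r = 50


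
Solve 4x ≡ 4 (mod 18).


GCD(4, 18) = 2 divides 4
Divide: 2x ≡ 2 (mod 9)
x ≡ 1 (mod 9)


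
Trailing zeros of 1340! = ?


floor(1340/5) = 268
floor(1340/25) = 53
floor(1340/125) = 10
floor(1340/625) = 2
Total = 333

333 trailing zeros


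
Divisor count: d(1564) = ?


1564 = 2^2 × 17^1 × 23^1
d(1564) = (2+1) × (1+1) × (1+1) = 12

12 divisors


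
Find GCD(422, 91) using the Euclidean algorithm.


422 = 4 * 91 + 58
91 = 1 * 58 + 33
58 = 1 * 33 + 25
33 = 1 * 25 + 8
25 = 3 * 8 + 1
8 = 8 * 1 + 0
GCD = 1


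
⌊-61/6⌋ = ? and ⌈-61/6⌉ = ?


-61/6 = -10.1667
floor = -11
ceil = -10

floor = -11, ceil = -10


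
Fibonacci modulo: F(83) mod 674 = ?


F(k) mod 674 for k=1..83:
1, 1, 2, 3, 5, 8, 13, 21, 34, 55, 89, 144, 233, 377, 610, 313, 249, 562, 137, 25, 162, 187, 349, 536, 211, 73, 284, 357, 641, 324, 291, 615, 232, 173, 405, 578, 309, 213, 522, 61, 583, 644, 553, 523, 402, 251, 653, 230, 209, 439, 648, 413, 387, 126, 513, 639, 478, 443, 247, 16, 263, 279, 542, 147, 15, 162, 177, 339, 516, 181, 23, 204, 227, 431, 658, 415, 399, 140, 539, 5, 544, 549, 419
F(83) mod 674 = 419


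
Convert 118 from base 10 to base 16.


118 (base 10) = 118 (decimal)
118 (decimal) = 76 (base 16)


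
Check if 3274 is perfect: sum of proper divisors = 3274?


Proper divisors of 3274: 1, 2, 1637
Sum = 1 + 2 + 1637 = 1640

No, 3274 is not perfect (1640 ≠ 3274)


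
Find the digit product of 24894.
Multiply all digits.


2 × 4 × 8 × 9 × 4 = 2304


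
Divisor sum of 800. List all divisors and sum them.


Divisors of 800: 1, 2, 4, 5, 8, 10, 16, 20, 25, 32, 40, 50, 80, 100, 160, 200, 400, 800
Sum = 1 + 2 + 4 + 5 + 8 + 10 + 16 + 20 + 25 + 32 + 40 + 50 + 80 + 100 + 160 + 200 + 400 + 800 = 1953

σ(800) = 1953


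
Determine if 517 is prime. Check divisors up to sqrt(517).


517 / 11 = 47 (exact division)
517 is NOT prime.

No, 517 is not prime


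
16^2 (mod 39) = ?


16^1 mod 39 = 16
16^2 mod 39 = 22


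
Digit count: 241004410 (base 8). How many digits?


241004410 in base 8 = 1627267572
Number of digits = 10

10 digits (base 8)


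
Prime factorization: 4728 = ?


4728 / 2 = 2364
2364 / 2 = 1182
1182 / 2 = 591
591 / 3 = 197
197 / 197 = 1
4728 = 2^3 × 3 × 197


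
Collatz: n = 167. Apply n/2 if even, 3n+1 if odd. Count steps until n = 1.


167 → 502 → 251 → 754 → 377 → 1132 → 566 → 283 → 850 → 425 → 1276 → 638 → 319 → 958 → 479 → 1438 → 719 → 2158 → 1079 → 3238 → 1619 → 4858 → 2429 → 7288 → 3644 → 1822 → 911 → 2734 → 1367 → 4102 → 2051 → 6154 → 3077 → 9232 → 4616 → 2308 → 1154 → 577 → 1732 → 866 → 433 → 1300 → 650 → 325 → 976 → 488 → 244 → 122 → 61 → 184 → 92 → 46 → 23 → 70 → 35 → 106 → 53 → 160 → 80 → 40 → 20 → 10 → 5 → 16 → 8 → 4 → 2 → 1
Total steps = 67

67 steps


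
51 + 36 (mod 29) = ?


51 + 36 = 87
87 mod 29 = 0


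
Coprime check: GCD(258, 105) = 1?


Euclidean algorithm:
258 = 2 * 105 + 48
105 = 2 * 48 + 9
48 = 5 * 9 + 3
9 = 3 * 3 + 0
GCD(258, 105) = 3

No, not coprime (GCD = 3)


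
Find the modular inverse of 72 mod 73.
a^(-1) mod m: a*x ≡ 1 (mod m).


Use the extended Euclidean algorithm on (73, 72); each row r = 73*s + 72*t:
r=73, s=1, t=0
r=72, s=0, t=1
q=1: r=1, s=1, t=-1   [73*(1) + 72*(-1) = 1]
q=72: r=0, s=-72, t=73   [73*(-72) + 72*(73) = 0]
GCD = 1 with t = -1, so 72*(-1) ≡ 1 (mod 73)
Inverse = -1 mod 73 = 72
Check: 72 * 72 = 5184 ≡ 1 (mod 73)

72^(-1) ≡ 72 (mod 73)


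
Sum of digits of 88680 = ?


8 + 8 + 6 + 8 + 0 = 30


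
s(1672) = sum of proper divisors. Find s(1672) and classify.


Proper divisors: 1, 2, 4, 8, 11, 19, 22, 38, 44, 76, 88, 152, 209, 418, 836
Sum = 1 + 2 + 4 + 8 + 11 + 19 + 22 + 38 + 44 + 76 + 88 + 152 + 209 + 418 + 836 = 1928
1928 > 1672 → abundant

s(1672) = 1928 (abundant)


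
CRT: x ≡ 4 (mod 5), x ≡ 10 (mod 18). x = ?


M = 5*18 = 90
M1 = M/5 = 18, M2 = M/18 = 5
M1^(-1) mod 5 = 2, M2^(-1) mod 18 = 11
x = 4*18*2 + 10*5*11 = 694
694 mod 90 = 64
Check: 64 mod 5 = 4 ✓, 64 mod 18 = 10 ✓

x ≡ 64 (mod 90)


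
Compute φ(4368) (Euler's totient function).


4368 = 2^4 × 3 × 7 × 13
Prime factors: 2, 3, 7, 13
φ(4368) = 4368 × (1-1/2) × (1-1/3) × (1-1/7) × (1-1/13)
= 4368 × 1/2 × 2/3 × 6/7 × 12/13 = 1152

φ(4368) = 1152


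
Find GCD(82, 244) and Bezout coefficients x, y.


Tabular extended Euclidean (each row: r = 82*s + 244*t):
r=82, s=1, t=0
r=244, s=0, t=1
q=0: r=82, s=1, t=0   [82*(1) + 244*(0) = 82]
q=2: r=80, s=-2, t=1   [82*(-2) + 244*(1) = 80]
q=1: r=2, s=3, t=-1   [82*(3) + 244*(-1) = 2]
q=40: r=0, s=-122, t=41   [82*(-122) + 244*(41) = 0]
GCD = 2; from the row with r=2: x=3, y=-1
Check: 82*(3) + 244*(-1) = 246 - 244 = 2

GCD = 2, x = 3, y = -1


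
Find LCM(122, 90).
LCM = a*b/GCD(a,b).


GCD(122, 90) = 2
LCM = 122*90/2 = 10980/2 = 5490

LCM = 5490


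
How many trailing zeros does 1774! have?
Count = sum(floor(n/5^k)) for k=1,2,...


floor(1774/5) = 354
floor(1774/25) = 70
floor(1774/125) = 14
floor(1774/625) = 2
Total = 440

440 trailing zeros


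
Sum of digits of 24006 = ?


2 + 4 + 0 + 0 + 6 = 12


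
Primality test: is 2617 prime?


Check divisors up to sqrt(2617) = 51.1566
No divisors found.
2617 is prime.

Yes, 2617 is prime


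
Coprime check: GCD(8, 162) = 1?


Euclidean algorithm:
162 = 20 * 8 + 2
8 = 4 * 2 + 0
GCD(8, 162) = 2

No, not coprime (GCD = 2)


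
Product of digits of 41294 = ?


4 × 1 × 2 × 9 × 4 = 288


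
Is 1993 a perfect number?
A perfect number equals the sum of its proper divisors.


Proper divisors of 1993: 1
Sum = 1 = 1

No, 1993 is not perfect (1 ≠ 1993)


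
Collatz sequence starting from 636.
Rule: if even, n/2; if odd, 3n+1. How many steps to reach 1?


636 → 318 → 159 → 478 → 239 → 718 → 359 → 1078 → 539 → 1618 → 809 → 2428 → 1214 → 607 → 1822 → 911 → 2734 → 1367 → 4102 → 2051 → 6154 → 3077 → 9232 → 4616 → 2308 → 1154 → 577 → 1732 → 866 → 433 → 1300 → 650 → 325 → 976 → 488 → 244 → 122 → 61 → 184 → 92 → 46 → 23 → 70 → 35 → 106 → 53 → 160 → 80 → 40 → 20 → 10 → 5 → 16 → 8 → 4 → 2 → 1
Total steps = 56

56 steps


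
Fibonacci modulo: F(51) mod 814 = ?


F(k) mod 814 for k=1..51:
1, 1, 2, 3, 5, 8, 13, 21, 34, 55, 89, 144, 233, 377, 610, 173, 783, 142, 111, 253, 364, 617, 167, 784, 137, 107, 244, 351, 595, 132, 727, 45, 772, 3, 775, 778, 739, 703, 628, 517, 331, 34, 365, 399, 764, 349, 299, 648, 133, 781, 100
F(51) mod 814 = 100


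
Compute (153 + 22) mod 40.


153 + 22 = 175
175 mod 40 = 15


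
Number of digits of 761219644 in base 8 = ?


761219644 in base 8 = 5527645074
Number of digits = 10

10 digits (base 8)


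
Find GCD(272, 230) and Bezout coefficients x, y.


Tabular extended Euclidean (each row: r = 272*s + 230*t):
r=272, s=1, t=0
r=230, s=0, t=1
q=1: r=42, s=1, t=-1   [272*(1) + 230*(-1) = 42]
q=5: r=20, s=-5, t=6   [272*(-5) + 230*(6) = 20]
q=2: r=2, s=11, t=-13   [272*(11) + 230*(-13) = 2]
q=10: r=0, s=-115, t=136   [272*(-115) + 230*(136) = 0]
GCD = 2; from the row with r=2: x=11, y=-13
Check: 272*(11) + 230*(-13) = 2992 - 2990 = 2

GCD = 2, x = 11, y = -13


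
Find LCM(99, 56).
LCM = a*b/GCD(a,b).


GCD(99, 56) = 1
LCM = 99*56/1 = 5544/1 = 5544

LCM = 5544


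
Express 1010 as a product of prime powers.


1010 / 2 = 505
505 / 5 = 101
101 / 101 = 1
1010 = 2 × 5 × 101


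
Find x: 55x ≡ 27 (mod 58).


GCD(55, 58) = 1, unique solution
a^(-1) mod 58 = 19
x = 19 * 27 mod 58 = 49

x ≡ 49 (mod 58)


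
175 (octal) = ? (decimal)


175 (base 8) = 125 (decimal)
125 (decimal) = 125 (base 10)


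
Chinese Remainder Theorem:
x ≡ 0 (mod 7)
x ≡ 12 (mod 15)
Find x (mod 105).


M = 7*15 = 105
M1 = M/7 = 15, M2 = M/15 = 7
M1^(-1) mod 7 = 1, M2^(-1) mod 15 = 13
x = 0*15*1 + 12*7*13 = 1092
1092 mod 105 = 42
Check: 42 mod 7 = 0 ✓, 42 mod 15 = 12 ✓

x ≡ 42 (mod 105)


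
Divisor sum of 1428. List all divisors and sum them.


Divisors of 1428: 1, 2, 3, 4, 6, 7, 12, 14, 17, 21, 28, 34, 42, 51, 68, 84, 102, 119, 204, 238, 357, 476, 714, 1428
Sum = 1 + 2 + 3 + 4 + 6 + 7 + 12 + 14 + 17 + 21 + 28 + 34 + 42 + 51 + 68 + 84 + 102 + 119 + 204 + 238 + 357 + 476 + 714 + 1428 = 4032

σ(1428) = 4032


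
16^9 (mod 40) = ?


16^1 mod 40 = 16
16^2 mod 40 = 16
16^3 mod 40 = 16
16^4 mod 40 = 16
16^5 mod 40 = 16
16^6 mod 40 = 16
16^7 mod 40 = 16
16^8 mod 40 = 16
16^9 mod 40 = 16


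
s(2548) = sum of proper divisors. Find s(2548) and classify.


Proper divisors: 1, 2, 4, 7, 13, 14, 26, 28, 49, 52, 91, 98, 182, 196, 364, 637, 1274
Sum = 1 + 2 + 4 + 7 + 13 + 14 + 26 + 28 + 49 + 52 + 91 + 98 + 182 + 196 + 364 + 637 + 1274 = 3038
3038 > 2548 → abundant

s(2548) = 3038 (abundant)


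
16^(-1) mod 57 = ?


Use the extended Euclidean algorithm on (57, 16); each row r = 57*s + 16*t:
r=57, s=1, t=0
r=16, s=0, t=1
q=3: r=9, s=1, t=-3   [57*(1) + 16*(-3) = 9]
q=1: r=7, s=-1, t=4   [57*(-1) + 16*(4) = 7]
q=1: r=2, s=2, t=-7   [57*(2) + 16*(-7) = 2]
q=3: r=1, s=-7, t=25   [57*(-7) + 16*(25) = 1]
q=2: r=0, s=16, t=-57   [57*(16) + 16*(-57) = 0]
GCD = 1 with t = 25, so 16*(25) ≡ 1 (mod 57)
Inverse = 25 mod 57 = 25
Check: 16 * 25 = 400 ≡ 1 (mod 57)

16^(-1) ≡ 25 (mod 57)


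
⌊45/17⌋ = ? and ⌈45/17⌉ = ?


45/17 = 2.6471
floor = 2
ceil = 3

floor = 2, ceil = 3


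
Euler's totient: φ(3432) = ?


3432 = 2^3 × 3 × 11 × 13
Prime factors: 2, 3, 11, 13
φ(3432) = 3432 × (1-1/2) × (1-1/3) × (1-1/11) × (1-1/13)
= 3432 × 1/2 × 2/3 × 10/11 × 12/13 = 960

φ(3432) = 960


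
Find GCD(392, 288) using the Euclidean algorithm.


392 = 1 * 288 + 104
288 = 2 * 104 + 80
104 = 1 * 80 + 24
80 = 3 * 24 + 8
24 = 3 * 8 + 0
GCD = 8


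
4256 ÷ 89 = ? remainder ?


4256 = 89 * 47 + 73
Check: 4183 + 73 = 4256

q = 47, r = 73


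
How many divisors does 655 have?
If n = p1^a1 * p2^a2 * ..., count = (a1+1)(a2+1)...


655 = 5^1 × 131^1
d(655) = (1+1) × (1+1) = 4

4 divisors


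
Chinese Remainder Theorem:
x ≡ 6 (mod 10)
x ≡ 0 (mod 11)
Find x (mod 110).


M = 10*11 = 110
M1 = M/10 = 11, M2 = M/11 = 10
M1^(-1) mod 10 = 1, M2^(-1) mod 11 = 10
x = 6*11*1 + 0*10*10 = 66
66 mod 110 = 66
Check: 66 mod 10 = 6 ✓, 66 mod 11 = 0 ✓

x ≡ 66 (mod 110)


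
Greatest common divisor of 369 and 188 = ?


369 = 1 * 188 + 181
188 = 1 * 181 + 7
181 = 25 * 7 + 6
7 = 1 * 6 + 1
6 = 6 * 1 + 0
GCD = 1


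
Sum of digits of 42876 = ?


4 + 2 + 8 + 7 + 6 = 27


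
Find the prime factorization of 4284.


4284 / 2 = 2142
2142 / 2 = 1071
1071 / 3 = 357
357 / 3 = 119
119 / 7 = 17
17 / 17 = 1
4284 = 2^2 × 3^2 × 7 × 17


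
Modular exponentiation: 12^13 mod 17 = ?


12^1 mod 17 = 12
12^2 mod 17 = 8
12^3 mod 17 = 11
12^4 mod 17 = 13
12^5 mod 17 = 3
12^6 mod 17 = 2
12^7 mod 17 = 7
12^8 mod 17 = 16
12^9 mod 17 = 5
12^10 mod 17 = 9
12^11 mod 17 = 6
12^12 mod 17 = 4
12^13 mod 17 = 14


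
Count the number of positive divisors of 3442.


3442 = 2^1 × 1721^1
d(3442) = (1+1) × (1+1) = 4

4 divisors


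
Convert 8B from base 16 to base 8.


8B (base 16) = 139 (decimal)
139 (decimal) = 213 (base 8)


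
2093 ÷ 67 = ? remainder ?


2093 = 67 * 31 + 16
Check: 2077 + 16 = 2093

q = 31, r = 16


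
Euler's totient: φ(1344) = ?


1344 = 2^6 × 3 × 7
Prime factors: 2, 3, 7
φ(1344) = 1344 × (1-1/2) × (1-1/3) × (1-1/7)
= 1344 × 1/2 × 2/3 × 6/7 = 384

φ(1344) = 384


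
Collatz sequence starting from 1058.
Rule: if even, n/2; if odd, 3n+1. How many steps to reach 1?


1058 → 529 → 1588 → 794 → 397 → 1192 → 596 → 298 → 149 → 448 → 224 → 112 → 56 → 28 → 14 → 7 → 22 → 11 → 34 → 17 → 52 → 26 → 13 → 40 → 20 → 10 → 5 → 16 → 8 → 4 → 2 → 1
Total steps = 31

31 steps


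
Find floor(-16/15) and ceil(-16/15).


-16/15 = -1.0667
floor = -2
ceil = -1

floor = -2, ceil = -1


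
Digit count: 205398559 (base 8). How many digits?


205398559 in base 8 = 1417421037
Number of digits = 10

10 digits (base 8)


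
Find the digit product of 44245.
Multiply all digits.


4 × 4 × 2 × 4 × 5 = 640


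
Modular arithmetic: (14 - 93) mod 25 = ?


14 - 93 = -79
-79 mod 25 = 21


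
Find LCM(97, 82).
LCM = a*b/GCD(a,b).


GCD(97, 82) = 1
LCM = 97*82/1 = 7954/1 = 7954

LCM = 7954


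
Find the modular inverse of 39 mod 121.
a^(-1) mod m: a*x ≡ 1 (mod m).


Use the extended Euclidean algorithm on (121, 39); each row r = 121*s + 39*t:
r=121, s=1, t=0
r=39, s=0, t=1
q=3: r=4, s=1, t=-3   [121*(1) + 39*(-3) = 4]
q=9: r=3, s=-9, t=28   [121*(-9) + 39*(28) = 3]
q=1: r=1, s=10, t=-31   [121*(10) + 39*(-31) = 1]
q=3: r=0, s=-39, t=121   [121*(-39) + 39*(121) = 0]
GCD = 1 with t = -31, so 39*(-31) ≡ 1 (mod 121)
Inverse = -31 mod 121 = 90
Check: 39 * 90 = 3510 ≡ 1 (mod 121)

39^(-1) ≡ 90 (mod 121)


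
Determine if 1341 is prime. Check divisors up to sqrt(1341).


1341 / 3 = 447 (exact division)
1341 is NOT prime.

No, 1341 is not prime


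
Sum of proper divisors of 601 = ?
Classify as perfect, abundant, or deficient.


Proper divisors: 1
Sum = 1 = 1
1 < 601 → deficient

s(601) = 1 (deficient)


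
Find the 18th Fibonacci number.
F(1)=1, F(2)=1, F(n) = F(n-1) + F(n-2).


Sequence: 1, 1, 2, 3, 5, 8, 13, 21, 34, 55, 89, 144, 233, 377, 610, 987, 1597, 2584
F(18) = 2584


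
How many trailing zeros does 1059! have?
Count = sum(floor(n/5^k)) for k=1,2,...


floor(1059/5) = 211
floor(1059/25) = 42
floor(1059/125) = 8
floor(1059/625) = 1
Total = 262

262 trailing zeros


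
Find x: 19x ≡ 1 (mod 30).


GCD(19, 30) = 1, unique solution
a^(-1) mod 30 = 19
x = 19 * 1 mod 30 = 19

x ≡ 19 (mod 30)


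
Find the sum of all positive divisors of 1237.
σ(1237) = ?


Divisors of 1237: 1, 1237
Sum = 1 + 1237 = 1238

σ(1237) = 1238


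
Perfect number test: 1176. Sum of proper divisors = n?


Proper divisors of 1176: 1, 2, 3, 4, 6, 7, 8, 12, 14, 21, 24, 28, 42, 49, 56, 84, 98, 147, 168, 196, 294, 392, 588
Sum = 1 + 2 + 3 + 4 + 6 + 7 + 8 + 12 + 14 + 21 + 24 + 28 + 42 + 49 + 56 + 84 + 98 + 147 + 168 + 196 + 294 + 392 + 588 = 2244

No, 1176 is not perfect (2244 ≠ 1176)


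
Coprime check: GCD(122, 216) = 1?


Euclidean algorithm:
216 = 1 * 122 + 94
122 = 1 * 94 + 28
94 = 3 * 28 + 10
28 = 2 * 10 + 8
10 = 1 * 8 + 2
8 = 4 * 2 + 0
GCD(122, 216) = 2

No, not coprime (GCD = 2)


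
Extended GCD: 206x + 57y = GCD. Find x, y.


Tabular extended Euclidean (each row: r = 206*s + 57*t):
r=206, s=1, t=0
r=57, s=0, t=1
q=3: r=35, s=1, t=-3   [206*(1) + 57*(-3) = 35]
q=1: r=22, s=-1, t=4   [206*(-1) + 57*(4) = 22]
q=1: r=13, s=2, t=-7   [206*(2) + 57*(-7) = 13]
q=1: r=9, s=-3, t=11   [206*(-3) + 57*(11) = 9]
q=1: r=4, s=5, t=-18   [206*(5) + 57*(-18) = 4]
q=2: r=1, s=-13, t=47   [206*(-13) + 57*(47) = 1]
q=4: r=0, s=57, t=-206   [206*(57) + 57*(-206) = 0]
GCD = 1; from the row with r=1: x=-13, y=47
Check: 206*(-13) + 57*(47) = -2678 + 2679 = 1

GCD = 1, x = -13, y = 47


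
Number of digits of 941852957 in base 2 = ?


941852957 in base 2 = 111000001000111000100100011101
Number of digits = 30

30 digits (base 2)


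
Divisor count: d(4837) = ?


4837 = 7^1 × 691^1
d(4837) = (1+1) × (1+1) = 4

4 divisors


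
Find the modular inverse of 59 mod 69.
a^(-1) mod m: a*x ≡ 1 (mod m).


Use the extended Euclidean algorithm on (69, 59); each row r = 69*s + 59*t:
r=69, s=1, t=0
r=59, s=0, t=1
q=1: r=10, s=1, t=-1   [69*(1) + 59*(-1) = 10]
q=5: r=9, s=-5, t=6   [69*(-5) + 59*(6) = 9]
q=1: r=1, s=6, t=-7   [69*(6) + 59*(-7) = 1]
q=9: r=0, s=-59, t=69   [69*(-59) + 59*(69) = 0]
GCD = 1 with t = -7, so 59*(-7) ≡ 1 (mod 69)
Inverse = -7 mod 69 = 62
Check: 59 * 62 = 3658 ≡ 1 (mod 69)

59^(-1) ≡ 62 (mod 69)


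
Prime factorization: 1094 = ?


1094 / 2 = 547
547 / 547 = 1
1094 = 2 × 547


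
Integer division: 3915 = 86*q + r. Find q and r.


3915 = 86 * 45 + 45
Check: 3870 + 45 = 3915

q = 45, r = 45


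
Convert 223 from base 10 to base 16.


223 (base 10) = 223 (decimal)
223 (decimal) = DF (base 16)


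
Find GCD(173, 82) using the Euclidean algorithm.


173 = 2 * 82 + 9
82 = 9 * 9 + 1
9 = 9 * 1 + 0
GCD = 1


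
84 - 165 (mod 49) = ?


84 - 165 = -81
-81 mod 49 = 17


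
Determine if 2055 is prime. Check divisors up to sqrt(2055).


2055 / 3 = 685 (exact division)
2055 is NOT prime.

No, 2055 is not prime


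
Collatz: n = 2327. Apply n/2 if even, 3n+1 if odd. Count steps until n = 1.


2327 → 6982 → 3491 → 10474 → 5237 → 15712 → 7856 → 3928 → 1964 → 982 → 491 → 1474 → 737 → 2212 → 1106 → 553 → 1660 → 830 → 415 → 1246 → 623 → 1870 → 935 → 2806 → 1403 → 4210 → 2105 → 6316 → 3158 → 1579 → 4738 → 2369 → 7108 → 3554 → 1777 → 5332 → 2666 → 1333 → 4000 → 2000 → 1000 → 500 → 250 → 125 → 376 → 188 → 94 → 47 → 142 → 71 → 214 → 107 → 322 → 161 → 484 → 242 → 121 → 364 → 182 → 91 → 274 → 137 → 412 → 206 → 103 → 310 → 155 → 466 → 233 → 700 → 350 → 175 → 526 → 263 → 790 → 395 → 1186 → 593 → 1780 → 890 → 445 → 1336 → 668 → 334 → 167 → 502 → 251 → 754 → 377 → 1132 → 566 → 283 → 850 → 425 → 1276 → 638 → 319 → 958 → 479 → 1438 → 719 → 2158 → 1079 → 3238 → 1619 → 4858 → 2429 → 7288 → 3644 → 1822 → 911 → 2734 → 1367 → 4102 → 2051 → 6154 → 3077 → 9232 → 4616 → 2308 → 1154 → 577 → 1732 → 866 → 433 → 1300 → 650 → 325 → 976 → 488 → 244 → 122 → 61 → 184 → 92 → 46 → 23 → 70 → 35 → 106 → 53 → 160 → 80 → 40 → 20 → 10 → 5 → 16 → 8 → 4 → 2 → 1
Total steps = 151

151 steps


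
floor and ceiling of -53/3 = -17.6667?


-53/3 = -17.6667
floor = -18
ceil = -17

floor = -18, ceil = -17


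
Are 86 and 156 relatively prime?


Euclidean algorithm:
156 = 1 * 86 + 70
86 = 1 * 70 + 16
70 = 4 * 16 + 6
16 = 2 * 6 + 4
6 = 1 * 4 + 2
4 = 2 * 2 + 0
GCD(86, 156) = 2

No, not coprime (GCD = 2)


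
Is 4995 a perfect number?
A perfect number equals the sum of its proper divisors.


Proper divisors of 4995: 1, 3, 5, 9, 15, 27, 37, 45, 111, 135, 185, 333, 555, 999, 1665
Sum = 1 + 3 + 5 + 9 + 15 + 27 + 37 + 45 + 111 + 135 + 185 + 333 + 555 + 999 + 1665 = 4125

No, 4995 is not perfect (4125 ≠ 4995)


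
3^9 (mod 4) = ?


3^1 mod 4 = 3
3^2 mod 4 = 1
3^3 mod 4 = 3
3^4 mod 4 = 1
3^5 mod 4 = 3
3^6 mod 4 = 1
3^7 mod 4 = 3
3^8 mod 4 = 1
3^9 mod 4 = 3


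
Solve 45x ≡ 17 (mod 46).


GCD(45, 46) = 1, unique solution
a^(-1) mod 46 = 45
x = 45 * 17 mod 46 = 29

x ≡ 29 (mod 46)


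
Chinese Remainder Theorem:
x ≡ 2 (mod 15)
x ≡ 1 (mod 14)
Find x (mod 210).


M = 15*14 = 210
M1 = M/15 = 14, M2 = M/14 = 15
M1^(-1) mod 15 = 14, M2^(-1) mod 14 = 1
x = 2*14*14 + 1*15*1 = 407
407 mod 210 = 197
Check: 197 mod 15 = 2 ✓, 197 mod 14 = 1 ✓

x ≡ 197 (mod 210)


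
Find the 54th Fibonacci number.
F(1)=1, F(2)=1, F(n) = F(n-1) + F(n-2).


Sequence: 1, 1, 2, 3, 5, 8, 13, 21, 34, 55, 89, 144, 233, 377, 610, 987, 1597, 2584, 4181, 6765, 10946, 17711, 28657, 46368, 75025, 121393, 196418, 317811, 514229, 832040, 1346269, 2178309, 3524578, 5702887, 9227465, 14930352, 24157817, 39088169, 63245986, 102334155, 165580141, 267914296, 433494437, 701408733, 1134903170, 1836311903, 2971215073, 4807526976, 7778742049, 12586269025, 20365011074, 32951280099, 53316291173, 86267571272
F(54) = 86267571272


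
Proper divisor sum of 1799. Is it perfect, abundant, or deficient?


Proper divisors: 1, 7, 257
Sum = 1 + 7 + 257 = 265
265 < 1799 → deficient

s(1799) = 265 (deficient)


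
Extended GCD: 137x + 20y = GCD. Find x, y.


Tabular extended Euclidean (each row: r = 137*s + 20*t):
r=137, s=1, t=0
r=20, s=0, t=1
q=6: r=17, s=1, t=-6   [137*(1) + 20*(-6) = 17]
q=1: r=3, s=-1, t=7   [137*(-1) + 20*(7) = 3]
q=5: r=2, s=6, t=-41   [137*(6) + 20*(-41) = 2]
q=1: r=1, s=-7, t=48   [137*(-7) + 20*(48) = 1]
q=2: r=0, s=20, t=-137   [137*(20) + 20*(-137) = 0]
GCD = 1; from the row with r=1: x=-7, y=48
Check: 137*(-7) + 20*(48) = -959 + 960 = 1

GCD = 1, x = -7, y = 48


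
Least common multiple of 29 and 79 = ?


GCD(29, 79) = 1
LCM = 29*79/1 = 2291/1 = 2291

LCM = 2291


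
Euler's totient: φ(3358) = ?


3358 = 2 × 23 × 73
Prime factors: 2, 23, 73
φ(3358) = 3358 × (1-1/2) × (1-1/23) × (1-1/73)
= 3358 × 1/2 × 22/23 × 72/73 = 1584

φ(3358) = 1584


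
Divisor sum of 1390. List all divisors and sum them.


Divisors of 1390: 1, 2, 5, 10, 139, 278, 695, 1390
Sum = 1 + 2 + 5 + 10 + 139 + 278 + 695 + 1390 = 2520

σ(1390) = 2520


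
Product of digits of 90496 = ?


9 × 0 × 4 × 9 × 6 = 0


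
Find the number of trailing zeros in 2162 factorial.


floor(2162/5) = 432
floor(2162/25) = 86
floor(2162/125) = 17
floor(2162/625) = 3
Total = 538

538 trailing zeros


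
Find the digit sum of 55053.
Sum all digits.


5 + 5 + 0 + 5 + 3 = 18


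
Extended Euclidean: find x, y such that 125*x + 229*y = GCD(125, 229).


Tabular extended Euclidean (each row: r = 125*s + 229*t):
r=125, s=1, t=0
r=229, s=0, t=1
q=0: r=125, s=1, t=0   [125*(1) + 229*(0) = 125]
q=1: r=104, s=-1, t=1   [125*(-1) + 229*(1) = 104]
q=1: r=21, s=2, t=-1   [125*(2) + 229*(-1) = 21]
q=4: r=20, s=-9, t=5   [125*(-9) + 229*(5) = 20]
q=1: r=1, s=11, t=-6   [125*(11) + 229*(-6) = 1]
q=20: r=0, s=-229, t=125   [125*(-229) + 229*(125) = 0]
GCD = 1; from the row with r=1: x=11, y=-6
Check: 125*(11) + 229*(-6) = 1375 - 1374 = 1

GCD = 1, x = 11, y = -6


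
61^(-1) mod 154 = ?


Use the extended Euclidean algorithm on (154, 61); each row r = 154*s + 61*t:
r=154, s=1, t=0
r=61, s=0, t=1
q=2: r=32, s=1, t=-2   [154*(1) + 61*(-2) = 32]
q=1: r=29, s=-1, t=3   [154*(-1) + 61*(3) = 29]
q=1: r=3, s=2, t=-5   [154*(2) + 61*(-5) = 3]
q=9: r=2, s=-19, t=48   [154*(-19) + 61*(48) = 2]
q=1: r=1, s=21, t=-53   [154*(21) + 61*(-53) = 1]
q=2: r=0, s=-61, t=154   [154*(-61) + 61*(154) = 0]
GCD = 1 with t = -53, so 61*(-53) ≡ 1 (mod 154)
Inverse = -53 mod 154 = 101
Check: 61 * 101 = 6161 ≡ 1 (mod 154)

61^(-1) ≡ 101 (mod 154)


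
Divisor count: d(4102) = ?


4102 = 2^1 × 7^1 × 293^1
d(4102) = (1+1) × (1+1) × (1+1) = 8

8 divisors


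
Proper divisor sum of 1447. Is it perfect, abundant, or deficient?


Proper divisors: 1
Sum = 1 = 1
1 < 1447 → deficient

s(1447) = 1 (deficient)


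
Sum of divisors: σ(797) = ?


Divisors of 797: 1, 797
Sum = 1 + 797 = 798

σ(797) = 798


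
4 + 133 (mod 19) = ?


4 + 133 = 137
137 mod 19 = 4


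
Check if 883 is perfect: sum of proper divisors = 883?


Proper divisors of 883: 1
Sum = 1 = 1

No, 883 is not perfect (1 ≠ 883)


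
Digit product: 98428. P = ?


9 × 8 × 4 × 2 × 8 = 4608


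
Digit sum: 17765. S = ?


1 + 7 + 7 + 6 + 5 = 26


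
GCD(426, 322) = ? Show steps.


426 = 1 * 322 + 104
322 = 3 * 104 + 10
104 = 10 * 10 + 4
10 = 2 * 4 + 2
4 = 2 * 2 + 0
GCD = 2


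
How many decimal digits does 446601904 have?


446601904 has 9 digits in base 10
floor(log10(446601904)) + 1 = floor(8.6499) + 1 = 9

9 digits (base 10)


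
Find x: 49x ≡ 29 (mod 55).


GCD(49, 55) = 1, unique solution
a^(-1) mod 55 = 9
x = 9 * 29 mod 55 = 41

x ≡ 41 (mod 55)


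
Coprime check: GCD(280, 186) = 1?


Euclidean algorithm:
280 = 1 * 186 + 94
186 = 1 * 94 + 92
94 = 1 * 92 + 2
92 = 46 * 2 + 0
GCD(280, 186) = 2

No, not coprime (GCD = 2)


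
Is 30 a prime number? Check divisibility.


30 / 2 = 15 (exact division)
30 is NOT prime.

No, 30 is not prime


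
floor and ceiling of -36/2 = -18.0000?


-36/2 = -18.0000
floor = -18
ceil = -18

floor = -18, ceil = -18


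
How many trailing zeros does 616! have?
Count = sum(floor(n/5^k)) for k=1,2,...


floor(616/5) = 123
floor(616/25) = 24
floor(616/125) = 4
Total = 151

151 trailing zeros


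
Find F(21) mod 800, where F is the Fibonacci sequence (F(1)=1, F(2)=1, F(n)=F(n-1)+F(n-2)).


F(k) mod 800 for k=1..21:
1, 1, 2, 3, 5, 8, 13, 21, 34, 55, 89, 144, 233, 377, 610, 187, 797, 184, 181, 365, 546
F(21) mod 800 = 546


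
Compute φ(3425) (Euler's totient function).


3425 = 5^2 × 137
Prime factors: 5, 137
φ(3425) = 3425 × (1-1/5) × (1-1/137)
= 3425 × 4/5 × 136/137 = 2720

φ(3425) = 2720


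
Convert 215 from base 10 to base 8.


215 (base 10) = 215 (decimal)
215 (decimal) = 327 (base 8)


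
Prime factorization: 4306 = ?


4306 / 2 = 2153
2153 / 2153 = 1
4306 = 2 × 2153


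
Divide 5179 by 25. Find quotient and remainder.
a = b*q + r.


5179 = 25 * 207 + 4
Check: 5175 + 4 = 5179

q = 207, r = 4


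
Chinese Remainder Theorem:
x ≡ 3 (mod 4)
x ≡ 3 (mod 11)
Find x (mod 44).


M = 4*11 = 44
M1 = M/4 = 11, M2 = M/11 = 4
M1^(-1) mod 4 = 3, M2^(-1) mod 11 = 3
x = 3*11*3 + 3*4*3 = 135
135 mod 44 = 3
Check: 3 mod 4 = 3 ✓, 3 mod 11 = 3 ✓

x ≡ 3 (mod 44)


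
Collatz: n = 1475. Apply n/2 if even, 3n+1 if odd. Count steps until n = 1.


1475 → 4426 → 2213 → 6640 → 3320 → 1660 → 830 → 415 → 1246 → 623 → 1870 → 935 → 2806 → 1403 → 4210 → 2105 → 6316 → 3158 → 1579 → 4738 → 2369 → 7108 → 3554 → 1777 → 5332 → 2666 → 1333 → 4000 → 2000 → 1000 → 500 → 250 → 125 → 376 → 188 → 94 → 47 → 142 → 71 → 214 → 107 → 322 → 161 → 484 → 242 → 121 → 364 → 182 → 91 → 274 → 137 → 412 → 206 → 103 → 310 → 155 → 466 → 233 → 700 → 350 → 175 → 526 → 263 → 790 → 395 → 1186 → 593 → 1780 → 890 → 445 → 1336 → 668 → 334 → 167 → 502 → 251 → 754 → 377 → 1132 → 566 → 283 → 850 → 425 → 1276 → 638 → 319 → 958 → 479 → 1438 → 719 → 2158 → 1079 → 3238 → 1619 → 4858 → 2429 → 7288 → 3644 → 1822 → 911 → 2734 → 1367 → 4102 → 2051 → 6154 → 3077 → 9232 → 4616 → 2308 → 1154 → 577 → 1732 → 866 → 433 → 1300 → 650 → 325 → 976 → 488 → 244 → 122 → 61 → 184 → 92 → 46 → 23 → 70 → 35 → 106 → 53 → 160 → 80 → 40 → 20 → 10 → 5 → 16 → 8 → 4 → 2 → 1
Total steps = 140

140 steps


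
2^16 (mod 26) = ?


2^1 mod 26 = 2
2^2 mod 26 = 4
2^3 mod 26 = 8
2^4 mod 26 = 16
2^5 mod 26 = 6
2^6 mod 26 = 12
2^7 mod 26 = 24
2^8 mod 26 = 22
2^9 mod 26 = 18
2^10 mod 26 = 10
2^11 mod 26 = 20
2^12 mod 26 = 14
2^13 mod 26 = 2
2^14 mod 26 = 4
2^15 mod 26 = 8
2^16 mod 26 = 16


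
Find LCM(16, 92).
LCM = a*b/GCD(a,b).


GCD(16, 92) = 4
LCM = 16*92/4 = 1472/4 = 368

LCM = 368


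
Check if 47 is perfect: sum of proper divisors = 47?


Proper divisors of 47: 1
Sum = 1 = 1

No, 47 is not perfect (1 ≠ 47)


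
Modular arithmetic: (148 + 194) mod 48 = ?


148 + 194 = 342
342 mod 48 = 6


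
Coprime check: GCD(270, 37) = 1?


Euclidean algorithm:
270 = 7 * 37 + 11
37 = 3 * 11 + 4
11 = 2 * 4 + 3
4 = 1 * 3 + 1
3 = 3 * 1 + 0
GCD(270, 37) = 1

Yes, coprime (GCD = 1)


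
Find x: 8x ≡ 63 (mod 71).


GCD(8, 71) = 1, unique solution
a^(-1) mod 71 = 9
x = 9 * 63 mod 71 = 70

x ≡ 70 (mod 71)


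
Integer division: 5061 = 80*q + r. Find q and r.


5061 = 80 * 63 + 21
Check: 5040 + 21 = 5061

q = 63, r = 21


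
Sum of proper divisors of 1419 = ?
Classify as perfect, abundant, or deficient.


Proper divisors: 1, 3, 11, 33, 43, 129, 473
Sum = 1 + 3 + 11 + 33 + 43 + 129 + 473 = 693
693 < 1419 → deficient

s(1419) = 693 (deficient)


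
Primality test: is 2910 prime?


2910 / 2 = 1455 (exact division)
2910 is NOT prime.

No, 2910 is not prime


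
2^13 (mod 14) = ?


2^1 mod 14 = 2
2^2 mod 14 = 4
2^3 mod 14 = 8
2^4 mod 14 = 2
2^5 mod 14 = 4
2^6 mod 14 = 8
2^7 mod 14 = 2
2^8 mod 14 = 4
2^9 mod 14 = 8
2^10 mod 14 = 2
2^11 mod 14 = 4
2^12 mod 14 = 8
2^13 mod 14 = 2


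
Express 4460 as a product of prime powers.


4460 / 2 = 2230
2230 / 2 = 1115
1115 / 5 = 223
223 / 223 = 1
4460 = 2^2 × 5 × 223


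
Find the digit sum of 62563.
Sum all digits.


6 + 2 + 5 + 6 + 3 = 22


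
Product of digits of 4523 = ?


4 × 5 × 2 × 3 = 120


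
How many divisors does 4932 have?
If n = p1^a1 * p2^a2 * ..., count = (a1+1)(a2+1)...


4932 = 2^2 × 3^2 × 137^1
d(4932) = (2+1) × (2+1) × (1+1) = 18

18 divisors


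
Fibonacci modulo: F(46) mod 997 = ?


F(k) mod 997 for k=1..46:
1, 1, 2, 3, 5, 8, 13, 21, 34, 55, 89, 144, 233, 377, 610, 987, 600, 590, 193, 783, 976, 762, 741, 506, 250, 756, 9, 765, 774, 542, 319, 861, 183, 47, 230, 277, 507, 784, 294, 81, 375, 456, 831, 290, 124, 414
F(46) mod 997 = 414


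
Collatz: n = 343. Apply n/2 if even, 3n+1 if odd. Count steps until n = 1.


343 → 1030 → 515 → 1546 → 773 → 2320 → 1160 → 580 → 290 → 145 → 436 → 218 → 109 → 328 → 164 → 82 → 41 → 124 → 62 → 31 → 94 → 47 → 142 → 71 → 214 → 107 → 322 → 161 → 484 → 242 → 121 → 364 → 182 → 91 → 274 → 137 → 412 → 206 → 103 → 310 → 155 → 466 → 233 → 700 → 350 → 175 → 526 → 263 → 790 → 395 → 1186 → 593 → 1780 → 890 → 445 → 1336 → 668 → 334 → 167 → 502 → 251 → 754 → 377 → 1132 → 566 → 283 → 850 → 425 → 1276 → 638 → 319 → 958 → 479 → 1438 → 719 → 2158 → 1079 → 3238 → 1619 → 4858 → 2429 → 7288 → 3644 → 1822 → 911 → 2734 → 1367 → 4102 → 2051 → 6154 → 3077 → 9232 → 4616 → 2308 → 1154 → 577 → 1732 → 866 → 433 → 1300 → 650 → 325 → 976 → 488 → 244 → 122 → 61 → 184 → 92 → 46 → 23 → 70 → 35 → 106 → 53 → 160 → 80 → 40 → 20 → 10 → 5 → 16 → 8 → 4 → 2 → 1
Total steps = 125

125 steps
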